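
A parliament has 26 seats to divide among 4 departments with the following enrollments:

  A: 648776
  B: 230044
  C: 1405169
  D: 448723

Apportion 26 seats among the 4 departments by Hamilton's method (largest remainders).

Total 2732712; standard divisor 2732712/26 ≈ 105104.308.
Standard quotas: A 6.1727, B 2.1887, C 13.3693, D 4.2693.
Lower quotas: A 6, B 2, C 13, D 4 (sum 25, leaving 1 seat).
Remainders in descending order: C 0.3693, D 0.2693, B 0.1887, A 0.1727.
The surplus seat goes to C.

A 6, B 2, C 14, D 4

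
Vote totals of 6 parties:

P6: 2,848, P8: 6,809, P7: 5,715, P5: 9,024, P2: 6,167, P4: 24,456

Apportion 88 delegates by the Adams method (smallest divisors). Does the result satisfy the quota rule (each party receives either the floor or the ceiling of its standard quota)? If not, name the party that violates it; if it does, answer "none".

P4

Standard quotas: P6 4.555, P8 10.891, P7 9.141, P5 14.433, P2 9.864, P4 39.116.
Adams allocation: P6 5, P8 11, P7 9, P5 15, P2 10, P4 38.
P4 has quota 39.116 (lower 39, upper 40) but receives 38 — outside the quota interval.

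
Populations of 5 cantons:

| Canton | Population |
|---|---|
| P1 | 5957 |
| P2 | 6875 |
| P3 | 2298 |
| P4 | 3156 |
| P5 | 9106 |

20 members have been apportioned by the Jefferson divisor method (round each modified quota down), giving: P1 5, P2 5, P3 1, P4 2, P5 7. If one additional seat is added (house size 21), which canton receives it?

P3

Priority for the next seat is population ÷ (current seats + 1).
Priorities: P1 992.833, P2 1145.833, P3 1149.000, P4 1052.000, P5 1138.250.
Highest priority: P3.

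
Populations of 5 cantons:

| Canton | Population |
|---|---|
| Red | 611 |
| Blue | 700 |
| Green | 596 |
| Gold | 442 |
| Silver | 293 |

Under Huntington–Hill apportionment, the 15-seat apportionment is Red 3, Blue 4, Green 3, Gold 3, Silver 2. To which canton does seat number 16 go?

Red

Priority for the next seat is population ÷ (√(s·(s+1))).
Priorities: Red 176.381, Blue 156.525, Green 172.050, Gold 127.594, Silver 119.617.
Highest priority: Red.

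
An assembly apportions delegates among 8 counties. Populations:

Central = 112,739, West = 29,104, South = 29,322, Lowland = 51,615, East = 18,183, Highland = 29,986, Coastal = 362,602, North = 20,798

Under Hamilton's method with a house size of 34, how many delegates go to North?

1

Total 654349; standard divisor 654349/34 ≈ 19245.559.
Standard quotas: Central 5.8579, West 1.5122, South 1.5236, Lowland 2.6819, East 0.9448, Highland 1.5581, Coastal 18.8408, North 1.0807.
Lower quotas: Central 5, West 1, South 1, Lowland 2, East 0, Highland 1, Coastal 18, North 1 (sum 29, leaving 5 seats).
Remainders in descending order: East 0.9448, Central 0.8579, Coastal 0.8408, Lowland 0.6819, Highland 0.5581, South 0.5236, West 0.5122, North 0.0807.
Largest remainders: East, Central, Coastal, Lowland, Highland receive the extra seats.
North receives 1.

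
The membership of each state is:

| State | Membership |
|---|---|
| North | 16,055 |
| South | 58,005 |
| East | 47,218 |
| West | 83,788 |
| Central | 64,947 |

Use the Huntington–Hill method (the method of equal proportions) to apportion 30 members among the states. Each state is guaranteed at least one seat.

With divisor 8891: modified quotas North 1.806, South 6.524, East 5.311, West 9.424, Central 7.305.
Geometric-mean thresholds: North √(1·2)=1.414, South √(6·7)=6.481, East √(5·6)=5.477, West √(9·10)=9.487, Central √(7·8)=7.483.
Each quota rounded against its threshold gives North 2, South 7, East 5, West 9, Central 7 (total 30).

North 2, South 7, East 5, West 9, Central 7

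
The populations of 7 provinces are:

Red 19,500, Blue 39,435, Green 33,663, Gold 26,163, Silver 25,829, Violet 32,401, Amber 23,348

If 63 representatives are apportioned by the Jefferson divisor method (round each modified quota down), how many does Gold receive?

Standard divisor 200339/63 ≈ 3179.984; standard quotas: Red 6.132, Blue 12.401, Green 10.586, Gold 8.227, Silver 8.122, Violet 10.189, Amber 7.342.
Rounding down gives 6, 12, 10, 8, 8, 10, 7 = 61 seats, so the divisor must be adjusted.
With modified divisor 3000: modified quotas Red 6.500, Blue 13.145, Green 11.221, Gold 8.721, Silver 8.610, Violet 10.800, Amber 7.783.
Rounding down: Red 6, Blue 13, Green 11, Gold 8, Silver 8, Violet 10, Amber 7 (total 63).
Gold receives 8.

8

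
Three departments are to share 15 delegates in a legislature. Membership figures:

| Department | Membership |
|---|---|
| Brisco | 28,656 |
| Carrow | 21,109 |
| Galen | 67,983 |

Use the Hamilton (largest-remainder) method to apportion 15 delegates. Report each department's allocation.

The standard divisor is 117748/15 ≈ 7849.867.
Standard quotas: Brisco 3.6505, Carrow 2.6891, Galen 8.6604.
Lower quotas: Brisco 3, Carrow 2, Galen 8 (sum 13, leaving 2 seats).
Remainders in descending order: Carrow 0.6891, Galen 0.6604, Brisco 0.6505.
The surplus seats go to Carrow, Galen.

Brisco 3, Carrow 3, Galen 9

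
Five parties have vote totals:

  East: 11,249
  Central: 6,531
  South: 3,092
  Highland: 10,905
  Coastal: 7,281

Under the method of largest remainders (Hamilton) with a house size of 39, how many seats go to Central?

Total 39058; standard divisor 39058/39 ≈ 1001.487.
Standard quotas: East 11.2323, Central 6.5213, South 3.0874, Highland 10.8888, Coastal 7.2702.
Lower quotas: East 11, Central 6, South 3, Highland 10, Coastal 7 (sum 37, leaving 2 seats).
Remainders in descending order: Highland 0.8888, Central 0.5213, Coastal 0.2702, East 0.2323, South 0.0874.
The surplus seats go to Highland, Central.
Central receives 7.

7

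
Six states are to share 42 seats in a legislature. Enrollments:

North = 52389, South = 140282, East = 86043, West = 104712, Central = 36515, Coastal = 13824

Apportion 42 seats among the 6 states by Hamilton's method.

The standard divisor is 433765/42 ≈ 10327.738.
Standard quotas: North 5.0726, South 13.5830, East 8.3313, West 10.1389, Central 3.5356, Coastal 1.3385.
Lower quotas: North 5, South 13, East 8, West 10, Central 3, Coastal 1 (sum 40, leaving 2 seats).
Remainders in descending order: South 0.5830, Central 0.5356, Coastal 0.3385, East 0.3313, West 0.1389, North 0.0726.
The surplus seats go to South, Central.

North 5, South 14, East 8, West 10, Central 4, Coastal 1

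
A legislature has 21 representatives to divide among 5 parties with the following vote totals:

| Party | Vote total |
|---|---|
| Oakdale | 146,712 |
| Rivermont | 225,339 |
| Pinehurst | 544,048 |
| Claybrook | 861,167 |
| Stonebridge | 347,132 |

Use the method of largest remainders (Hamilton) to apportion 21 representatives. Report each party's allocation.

Total 2124398; standard divisor 2124398/21 ≈ 101161.81.
Standard quotas: Oakdale 1.4503, Rivermont 2.2275, Pinehurst 5.3780, Claybrook 8.5128, Stonebridge 3.4315.
Lower quotas: Oakdale 1, Rivermont 2, Pinehurst 5, Claybrook 8, Stonebridge 3 (sum 19, leaving 2 seats).
Remainders in descending order: Claybrook 0.5128, Oakdale 0.4503, Stonebridge 0.4315, Pinehurst 0.3780, Rivermont 0.2275.
The surplus seats go to Claybrook, Oakdale.

Oakdale: 2, Rivermont: 2, Pinehurst: 5, Claybrook: 9, Stonebridge: 3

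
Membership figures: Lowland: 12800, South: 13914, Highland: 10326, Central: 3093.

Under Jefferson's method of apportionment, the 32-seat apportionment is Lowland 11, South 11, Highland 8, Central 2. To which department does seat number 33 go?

Priority for the next seat is population ÷ (current seats + 1).
Priorities: Lowland 1066.667, South 1159.500, Highland 1147.333, Central 1031.000.
Highest priority: South.

South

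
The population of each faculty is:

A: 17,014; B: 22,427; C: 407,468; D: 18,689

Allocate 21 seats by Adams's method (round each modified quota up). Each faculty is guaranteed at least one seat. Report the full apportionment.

A 1, B 1, C 18, D 1

Standard divisor 465598/21 ≈ 22171.333; standard quotas: A 0.767, B 1.012, C 18.378, D 0.843.
Rounding up gives 1, 2, 19, 1 = 23 seats, so the divisor must be adjusted.
With modified divisor 23300: modified quotas A 0.730, B 0.963, C 17.488, D 0.802.
Rounding up: A 1, B 1, C 18, D 1 (total 21).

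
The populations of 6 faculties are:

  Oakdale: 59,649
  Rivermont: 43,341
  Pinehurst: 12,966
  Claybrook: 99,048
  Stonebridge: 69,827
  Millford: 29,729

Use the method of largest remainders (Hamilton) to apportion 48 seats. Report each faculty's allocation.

Oakdale 9, Rivermont 7, Pinehurst 2, Claybrook 15, Stonebridge 11, Millford 4

Standard divisor: 314560 ÷ 48 ≈ 6553.333.
Standard quotas: Oakdale 9.1021, Rivermont 6.6136, Pinehurst 1.9785, Claybrook 15.1141, Stonebridge 10.6552, Millford 4.5365.
Lower quotas: Oakdale 9, Rivermont 6, Pinehurst 1, Claybrook 15, Stonebridge 10, Millford 4 (sum 45, leaving 3 seats).
Remainders in descending order: Pinehurst 0.9785, Stonebridge 0.6552, Rivermont 0.6136, Millford 0.5365, Claybrook 0.1141, Oakdale 0.1021.
Largest remainders: Pinehurst, Stonebridge, Rivermont receive the extra seats.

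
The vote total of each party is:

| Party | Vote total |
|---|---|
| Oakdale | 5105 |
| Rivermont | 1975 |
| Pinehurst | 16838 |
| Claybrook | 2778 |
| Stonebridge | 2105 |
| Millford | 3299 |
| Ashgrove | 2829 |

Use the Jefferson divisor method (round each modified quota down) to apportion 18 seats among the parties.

Oakdale=3, Rivermont=1, Pinehurst=10, Claybrook=1, Stonebridge=1, Millford=1, Ashgrove=1

Standard divisor 34929/18 ≈ 1940.5; standard quotas: Oakdale 2.631, Rivermont 1.018, Pinehurst 8.677, Claybrook 1.432, Stonebridge 1.085, Millford 1.700, Ashgrove 1.458.
Rounding down gives 2, 1, 8, 1, 1, 1, 1 = 15 seats, so the divisor must be adjusted.
With modified divisor 1670: modified quotas Oakdale 3.057, Rivermont 1.183, Pinehurst 10.083, Claybrook 1.663, Stonebridge 1.260, Millford 1.975, Ashgrove 1.694.
Rounding down: Oakdale 3, Rivermont 1, Pinehurst 10, Claybrook 1, Stonebridge 1, Millford 1, Ashgrove 1 (total 18).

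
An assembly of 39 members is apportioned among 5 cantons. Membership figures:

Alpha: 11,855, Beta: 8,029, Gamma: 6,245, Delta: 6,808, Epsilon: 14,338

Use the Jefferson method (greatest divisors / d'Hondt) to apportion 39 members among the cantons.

Alpha: 10, Beta: 7, Gamma: 5, Delta: 5, Epsilon: 12

Standard divisor 47275/39 ≈ 1212.179; standard quotas: Alpha 9.780, Beta 6.624, Gamma 5.152, Delta 5.616, Epsilon 11.828.
Rounding down gives 9, 6, 5, 5, 11 = 36 seats, so the divisor must be adjusted.
With modified divisor 1140: modified quotas Alpha 10.399, Beta 7.043, Gamma 5.478, Delta 5.972, Epsilon 12.577.
Rounding down: Alpha 10, Beta 7, Gamma 5, Delta 5, Epsilon 12 (total 39).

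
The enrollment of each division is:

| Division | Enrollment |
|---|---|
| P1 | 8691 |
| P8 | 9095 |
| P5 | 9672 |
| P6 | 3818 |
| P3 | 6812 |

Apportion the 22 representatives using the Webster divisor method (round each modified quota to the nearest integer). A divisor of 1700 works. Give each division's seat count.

With modified divisor 1700: modified quotas P1 5.112, P8 5.350, P5 5.689, P6 2.246, P3 4.007.
Rounding to the nearest integer: P1 5, P8 5, P5 6, P6 2, P3 4 (total 22).

P1 5, P8 5, P5 6, P6 2, P3 4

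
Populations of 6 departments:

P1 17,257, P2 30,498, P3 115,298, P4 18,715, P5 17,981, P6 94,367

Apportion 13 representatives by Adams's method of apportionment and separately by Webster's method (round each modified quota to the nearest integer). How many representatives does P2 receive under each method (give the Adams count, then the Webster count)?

2 and 1

Adams: P1 1, P2 2, P3 4, P4 1, P5 1, P6 4.
Webster: P1 1, P2 1, P3 5, P4 1, P5 1, P6 4.
P2 gets 2 under Adams and 1 under Webster.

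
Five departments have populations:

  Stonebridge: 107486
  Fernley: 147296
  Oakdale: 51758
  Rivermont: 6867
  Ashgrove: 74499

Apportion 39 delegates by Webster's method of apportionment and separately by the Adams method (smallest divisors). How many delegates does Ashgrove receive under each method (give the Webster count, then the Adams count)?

7 and 8

Webster: Stonebridge 11, Fernley 15, Oakdale 5, Rivermont 1, Ashgrove 7.
Adams: Stonebridge 11, Fernley 14, Oakdale 5, Rivermont 1, Ashgrove 8.
Ashgrove gets 7 under Webster and 8 under Adams.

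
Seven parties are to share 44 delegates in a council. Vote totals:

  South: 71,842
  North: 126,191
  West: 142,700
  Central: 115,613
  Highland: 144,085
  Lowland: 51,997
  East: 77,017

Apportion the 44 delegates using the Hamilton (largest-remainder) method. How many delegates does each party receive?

South=4, North=8, West=8, Central=7, Highland=9, Lowland=3, East=5

Total 729445; standard divisor 729445/44 ≈ 16578.295.
Standard quotas: South 4.3335, North 7.6118, West 8.6076, Central 6.9738, Highland 8.6912, Lowland 3.1365, East 4.6457.
Lower quotas: South 4, North 7, West 8, Central 6, Highland 8, Lowland 3, East 4 (sum 40, leaving 4 seats).
Remainders in descending order: Central 0.9738, Highland 0.6912, East 0.6457, North 0.6118, West 0.6076, South 0.3335, Lowland 0.1365.
The surplus seats go to Central, Highland, East, North.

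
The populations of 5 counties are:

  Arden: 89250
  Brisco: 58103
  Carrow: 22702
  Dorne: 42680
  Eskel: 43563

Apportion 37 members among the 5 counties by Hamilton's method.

Arden 13; Brisco 9; Carrow 3; Dorne 6; Eskel 6

Standard divisor: 256298 ÷ 37 ≈ 6926.973.
Standard quotas: Arden 12.8844, Brisco 8.3879, Carrow 3.2773, Dorne 6.1614, Eskel 6.2889.
Lower quotas: Arden 12, Brisco 8, Carrow 3, Dorne 6, Eskel 6 (sum 35, leaving 2 seats).
Remainders in descending order: Arden 0.8844, Brisco 0.3879, Eskel 0.2889, Carrow 0.2773, Dorne 0.1614.
Largest remainders: Arden, Brisco receive the extra seats.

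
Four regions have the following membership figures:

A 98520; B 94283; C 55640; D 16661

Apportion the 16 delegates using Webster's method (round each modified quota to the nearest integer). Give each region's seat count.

Standard divisor 265104/16 ≈ 16569; standard quotas: A 5.946, B 5.690, C 3.358, D 1.006.
Rounding to the nearest integer gives A 6, B 6, C 3, D 1 — total 16, matching the house size, so no adjustment is needed.

A 6; B 6; C 3; D 1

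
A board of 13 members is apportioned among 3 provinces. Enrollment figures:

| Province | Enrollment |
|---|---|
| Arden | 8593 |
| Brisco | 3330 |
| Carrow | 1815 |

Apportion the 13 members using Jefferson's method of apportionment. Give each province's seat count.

Arden: 9; Brisco: 3; Carrow: 1

Standard divisor 13738/13 ≈ 1056.769; standard quotas: Arden 8.131, Brisco 3.151, Carrow 1.717.
Rounding down gives 8, 3, 1 = 12 seats, so the divisor must be adjusted.
With modified divisor 930: modified quotas Arden 9.240, Brisco 3.581, Carrow 1.952.
Rounding down: Arden 9, Brisco 3, Carrow 1 (total 13).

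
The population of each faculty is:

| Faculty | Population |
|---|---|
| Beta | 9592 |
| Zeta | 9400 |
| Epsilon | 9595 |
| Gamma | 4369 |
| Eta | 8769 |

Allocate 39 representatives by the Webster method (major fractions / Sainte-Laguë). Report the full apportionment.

Standard divisor 41725/39 ≈ 1069.872; standard quotas: Beta 8.966, Zeta 8.786, Epsilon 8.968, Gamma 4.084, Eta 8.196.
Rounding to the nearest integer gives Beta 9, Zeta 9, Epsilon 9, Gamma 4, Eta 8 — total 39, matching the house size, so no adjustment is needed.

Beta 9, Zeta 9, Epsilon 9, Gamma 4, Eta 8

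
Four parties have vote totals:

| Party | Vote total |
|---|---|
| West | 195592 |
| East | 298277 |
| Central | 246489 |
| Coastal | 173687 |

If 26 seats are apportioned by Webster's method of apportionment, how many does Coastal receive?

5

Standard divisor 914045/26 ≈ 35155.577; standard quotas: West 5.564, East 8.484, Central 7.011, Coastal 4.941.
Rounding to the nearest integer gives West 6, East 8, Central 7, Coastal 5 — total 26, matching the house size, so no adjustment is needed.
Coastal receives 5.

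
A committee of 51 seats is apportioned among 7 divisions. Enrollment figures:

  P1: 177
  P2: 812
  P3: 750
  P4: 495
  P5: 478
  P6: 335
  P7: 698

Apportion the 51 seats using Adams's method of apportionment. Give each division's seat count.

Standard divisor 3745/51 ≈ 73.431; standard quotas: P1 2.410, P2 11.058, P3 10.214, P4 6.741, P5 6.509, P6 4.562, P7 9.505.
Rounding up gives 3, 12, 11, 7, 7, 5, 10 = 55 seats, so the divisor must be adjusted.
With modified divisor 80: modified quotas P1 2.212, P2 10.150, P3 9.375, P4 6.188, P5 5.975, P6 4.188, P7 8.725.
Rounding up: P1 3, P2 11, P3 10, P4 7, P5 6, P6 5, P7 9 (total 51).

P1=3; P2=11; P3=10; P4=7; P5=6; P6=5; P7=9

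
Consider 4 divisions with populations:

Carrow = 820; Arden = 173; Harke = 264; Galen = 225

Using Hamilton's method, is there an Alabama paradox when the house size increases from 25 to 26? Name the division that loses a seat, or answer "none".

none

At 25 seats: Carrow 14, Arden 3, Harke 4, Galen 4.
At 26 seats: Carrow 14, Arden 3, Harke 5, Galen 4.
No division's allocation decreased.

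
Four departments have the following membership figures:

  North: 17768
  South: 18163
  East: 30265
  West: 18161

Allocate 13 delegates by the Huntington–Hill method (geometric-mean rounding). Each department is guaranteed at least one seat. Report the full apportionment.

North=3, South=3, East=4, West=3

With divisor 7011: modified quotas North 2.534, South 2.591, East 4.317, West 2.590.
Geometric-mean thresholds: North √(2·3)=2.449, South √(2·3)=2.449, East √(4·5)=4.472, West √(2·3)=2.449.
Each quota rounded against its threshold gives North 3, South 3, East 4, West 3 (total 13).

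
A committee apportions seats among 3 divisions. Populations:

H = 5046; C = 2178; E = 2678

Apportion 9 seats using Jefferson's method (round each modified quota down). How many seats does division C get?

2

Standard divisor 9902/9 ≈ 1100.222; standard quotas: H 4.586, C 1.980, E 2.434.
Rounding down gives 4, 1, 2 = 7 seats, so the divisor must be adjusted.
With modified divisor 1000: modified quotas H 5.046, C 2.178, E 2.678.
Rounding down: H 5, C 2, E 2 (total 9).
C receives 2.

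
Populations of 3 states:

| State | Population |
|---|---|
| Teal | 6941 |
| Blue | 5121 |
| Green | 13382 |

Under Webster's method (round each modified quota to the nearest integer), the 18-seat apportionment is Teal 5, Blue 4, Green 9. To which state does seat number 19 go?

Green

Priority for the next seat is population ÷ (current seats + 0.5).
Priorities: Teal 1262.000, Blue 1138.000, Green 1408.632.
Highest priority: Green.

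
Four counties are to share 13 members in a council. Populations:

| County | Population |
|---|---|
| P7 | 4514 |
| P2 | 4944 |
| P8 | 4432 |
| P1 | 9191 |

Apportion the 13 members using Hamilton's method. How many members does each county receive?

P7: 3; P2: 3; P8: 2; P1: 5

Total 23081; standard divisor 23081/13 ≈ 1775.462.
Standard quotas: P7 2.5424, P2 2.7846, P8 2.4963, P1 5.1767.
Lower quotas: P7 2, P2 2, P8 2, P1 5 (sum 11, leaving 2 seats).
Remainders in descending order: P2 0.7846, P7 0.5424, P8 0.4963, P1 0.1767.
The surplus seats go to P2, P7.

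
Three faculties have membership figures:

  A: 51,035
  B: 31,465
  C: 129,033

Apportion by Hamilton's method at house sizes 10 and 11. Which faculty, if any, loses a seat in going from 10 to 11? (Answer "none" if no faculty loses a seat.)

B

At 10 seats: A 2, B 2, C 6.
At 11 seats: A 3, B 1, C 7.
B drops from 2 to 1.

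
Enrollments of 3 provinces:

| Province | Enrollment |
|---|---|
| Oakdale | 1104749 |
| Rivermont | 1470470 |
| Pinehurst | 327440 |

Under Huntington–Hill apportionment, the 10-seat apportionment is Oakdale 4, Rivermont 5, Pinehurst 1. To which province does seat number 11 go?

Priority for the next seat is population ÷ (√(s·(s+1))).
Priorities: Oakdale 247029.386, Rivermont 268469.863, Pinehurst 231535.044.
Highest priority: Rivermont.

Rivermont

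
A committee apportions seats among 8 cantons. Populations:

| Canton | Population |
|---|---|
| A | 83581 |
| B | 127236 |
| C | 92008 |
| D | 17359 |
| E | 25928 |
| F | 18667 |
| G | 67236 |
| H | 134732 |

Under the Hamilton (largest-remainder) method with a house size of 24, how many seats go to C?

4

The standard divisor is 566747/24 ≈ 23614.458.
Standard quotas: A 3.5394, B 5.3881, C 3.8963, D 0.7351, E 1.0980, F 0.7905, G 2.8472, H 5.7055.
Lower quotas: A 3, B 5, C 3, D 0, E 1, F 0, G 2, H 5 (sum 19, leaving 5 seats).
Remainders in descending order: C 0.8963, G 0.8472, F 0.7905, D 0.7351, H 0.7055, A 0.5394, B 0.3881, E 0.0980.
Largest remainders: C, G, F, D, H receive the extra seats.
C receives 4.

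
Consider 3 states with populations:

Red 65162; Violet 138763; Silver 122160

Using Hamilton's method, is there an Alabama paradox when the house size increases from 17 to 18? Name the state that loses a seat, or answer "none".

At 17 seats: Red 4, Violet 7, Silver 6.
At 18 seats: Red 3, Violet 8, Silver 7.
Red drops from 4 to 3.

Red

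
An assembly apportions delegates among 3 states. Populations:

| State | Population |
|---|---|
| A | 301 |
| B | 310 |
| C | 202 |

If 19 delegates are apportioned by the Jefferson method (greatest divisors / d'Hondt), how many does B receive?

Standard divisor 813/19 ≈ 42.789; standard quotas: A 7.034, B 7.245, C 4.721.
Rounding down gives 7, 7, 4 = 18 seats, so the divisor must be adjusted.
With modified divisor 40: modified quotas A 7.525, B 7.750, C 5.050.
Rounding down: A 7, B 7, C 5 (total 19).
B receives 7.

7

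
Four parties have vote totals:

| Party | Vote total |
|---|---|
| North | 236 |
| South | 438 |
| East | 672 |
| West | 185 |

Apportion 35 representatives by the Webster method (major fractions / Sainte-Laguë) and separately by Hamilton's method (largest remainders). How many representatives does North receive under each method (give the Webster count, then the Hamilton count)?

5 and 6

Webster: North 5, South 10, East 16, West 4.
Hamilton: North 6, South 10, East 15, West 4.
North gets 5 under Webster and 6 under Hamilton.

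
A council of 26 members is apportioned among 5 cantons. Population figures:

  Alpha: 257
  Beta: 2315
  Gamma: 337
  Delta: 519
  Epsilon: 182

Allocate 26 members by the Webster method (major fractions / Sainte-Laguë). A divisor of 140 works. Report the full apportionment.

With modified divisor 140: modified quotas Alpha 1.836, Beta 16.536, Gamma 2.407, Delta 3.707, Epsilon 1.300.
Rounding to the nearest integer: Alpha 2, Beta 17, Gamma 2, Delta 4, Epsilon 1 (total 26).

Alpha 2, Beta 17, Gamma 2, Delta 4, Epsilon 1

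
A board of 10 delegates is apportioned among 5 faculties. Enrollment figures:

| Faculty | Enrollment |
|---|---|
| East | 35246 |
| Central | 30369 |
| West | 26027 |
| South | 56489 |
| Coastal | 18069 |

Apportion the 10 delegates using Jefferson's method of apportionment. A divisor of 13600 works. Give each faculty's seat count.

With modified divisor 13600: modified quotas East 2.592, Central 2.233, West 1.914, South 4.154, Coastal 1.329.
Rounding down: East 2, Central 2, West 1, South 4, Coastal 1 (total 10).

East=2, Central=2, West=1, South=4, Coastal=1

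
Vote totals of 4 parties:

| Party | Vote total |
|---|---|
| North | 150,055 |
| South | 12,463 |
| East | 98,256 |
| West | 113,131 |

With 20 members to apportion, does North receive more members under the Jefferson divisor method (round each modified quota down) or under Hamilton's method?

Jefferson: North 9, South 0, East 5, West 6.
Hamilton: North 8, South 1, East 5, West 6.
North gets 9 under Jefferson and 8 under Hamilton.

Jefferson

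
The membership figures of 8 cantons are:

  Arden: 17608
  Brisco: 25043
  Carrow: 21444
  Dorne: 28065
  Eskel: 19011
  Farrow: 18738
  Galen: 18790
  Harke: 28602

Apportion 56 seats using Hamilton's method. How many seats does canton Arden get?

The standard divisor is 177301/56 ≈ 3166.089.
Standard quotas: Arden 5.5614, Brisco 7.9098, Carrow 6.7730, Dorne 8.8642, Eskel 6.0046, Farrow 5.9183, Galen 5.9348, Harke 9.0339.
Lower quotas: Arden 5, Brisco 7, Carrow 6, Dorne 8, Eskel 6, Farrow 5, Galen 5, Harke 9 (sum 51, leaving 5 seats).
Remainders in descending order: Galen 0.9348, Farrow 0.9183, Brisco 0.9098, Dorne 0.8642, Carrow 0.7730, Arden 0.5614, Harke 0.0339, Eskel 0.0046.
Largest remainders: Galen, Farrow, Brisco, Dorne, Carrow receive the extra seats.
Arden receives 5.

5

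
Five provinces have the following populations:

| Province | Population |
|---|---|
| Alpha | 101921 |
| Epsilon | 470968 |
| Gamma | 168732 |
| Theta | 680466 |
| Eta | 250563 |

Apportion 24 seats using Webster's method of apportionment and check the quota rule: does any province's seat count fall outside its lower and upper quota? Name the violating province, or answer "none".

none

Standard quotas: Alpha 1.462, Epsilon 6.758, Gamma 2.421, Theta 9.764, Eta 3.595.
Webster allocation: Alpha 1, Epsilon 7, Gamma 2, Theta 10, Eta 4.
Every allocation lies between the lower and upper quota.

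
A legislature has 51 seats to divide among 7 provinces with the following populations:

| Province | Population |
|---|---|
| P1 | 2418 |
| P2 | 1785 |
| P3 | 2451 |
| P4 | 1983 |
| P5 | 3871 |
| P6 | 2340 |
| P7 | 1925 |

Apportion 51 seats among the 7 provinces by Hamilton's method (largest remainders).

The standard divisor is 16773/51 ≈ 328.882.
Standard quotas: P1 7.352, P2 5.427, P3 7.453, P4 6.030, P5 11.770, P6 7.115, P7 5.853.
Lower quotas: P1 7, P2 5, P3 7, P4 6, P5 11, P6 7, P7 5 (sum 48, leaving 3 seats).
Remainders in descending order: P7 0.853, P5 0.770, P3 0.453, P2 0.427, P1 0.352, P6 0.115, P4 0.030.
The surplus seats go to P7, P5, P3.

P1: 7; P2: 5; P3: 8; P4: 6; P5: 12; P6: 7; P7: 6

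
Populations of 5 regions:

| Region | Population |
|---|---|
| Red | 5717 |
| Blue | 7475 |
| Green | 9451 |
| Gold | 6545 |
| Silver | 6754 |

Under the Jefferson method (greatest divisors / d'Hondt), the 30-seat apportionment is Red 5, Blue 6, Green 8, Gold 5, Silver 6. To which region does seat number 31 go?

Priority for the next seat is population ÷ (current seats + 1).
Priorities: Red 952.833, Blue 1067.857, Green 1050.111, Gold 1090.833, Silver 964.857.
Highest priority: Gold.

Gold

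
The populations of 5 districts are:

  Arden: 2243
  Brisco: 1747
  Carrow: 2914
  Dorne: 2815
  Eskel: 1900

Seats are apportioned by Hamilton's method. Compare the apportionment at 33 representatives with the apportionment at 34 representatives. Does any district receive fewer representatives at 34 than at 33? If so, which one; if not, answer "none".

At 33 seats: Arden 6, Brisco 5, Carrow 8, Dorne 8, Eskel 6.
At 34 seats: Arden 7, Brisco 5, Carrow 8, Dorne 8, Eskel 6.
No district's allocation decreased.

none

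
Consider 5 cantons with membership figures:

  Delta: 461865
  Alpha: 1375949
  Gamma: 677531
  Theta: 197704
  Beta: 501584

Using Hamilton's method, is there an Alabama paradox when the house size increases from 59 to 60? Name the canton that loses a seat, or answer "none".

Delta

At 59 seats: Delta 9, Alpha 25, Gamma 12, Theta 4, Beta 9.
At 60 seats: Delta 8, Alpha 26, Gamma 13, Theta 4, Beta 9.
Delta drops from 9 to 8.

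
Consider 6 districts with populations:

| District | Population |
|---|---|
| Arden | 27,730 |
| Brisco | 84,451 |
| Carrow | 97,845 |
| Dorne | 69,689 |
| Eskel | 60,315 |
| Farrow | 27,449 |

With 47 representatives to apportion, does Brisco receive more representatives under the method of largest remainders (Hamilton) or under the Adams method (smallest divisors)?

Hamilton: Arden 4, Brisco 11, Carrow 12, Dorne 9, Eskel 8, Farrow 3.
Adams: Arden 4, Brisco 10, Carrow 12, Dorne 9, Eskel 8, Farrow 4.
Brisco gets 11 under Hamilton and 10 under Adams.

Hamilton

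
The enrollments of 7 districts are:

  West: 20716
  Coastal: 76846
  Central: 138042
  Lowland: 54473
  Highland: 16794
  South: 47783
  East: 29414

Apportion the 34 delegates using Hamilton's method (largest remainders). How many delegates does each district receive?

West=2; Coastal=7; Central=12; Lowland=5; Highland=1; South=4; East=3

The standard divisor is 384068/34 ≈ 11296.118.
Standard quotas: West 1.8339, Coastal 6.8029, Central 12.2203, Lowland 4.8223, Highland 1.4867, South 4.2300, East 2.6039.
Lower quotas: West 1, Coastal 6, Central 12, Lowland 4, Highland 1, South 4, East 2 (sum 30, leaving 4 seats).
Remainders in descending order: West 0.8339, Lowland 0.8223, Coastal 0.8029, East 0.6039, Highland 0.4867, South 0.2300, Central 0.2203.
Largest remainders: West, Lowland, Coastal, East receive the extra seats.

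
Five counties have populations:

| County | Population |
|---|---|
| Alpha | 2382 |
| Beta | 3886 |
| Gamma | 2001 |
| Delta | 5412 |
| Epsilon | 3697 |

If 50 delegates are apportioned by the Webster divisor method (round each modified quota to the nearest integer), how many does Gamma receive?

Standard divisor 17378/50 ≈ 347.56; standard quotas: Alpha 6.853, Beta 11.181, Gamma 5.757, Delta 15.571, Epsilon 10.637.
Rounding to the nearest integer gives 7, 11, 6, 16, 11 = 51 seats, so the divisor must be adjusted.
With modified divisor 350: modified quotas Alpha 6.806, Beta 11.103, Gamma 5.717, Delta 15.463, Epsilon 10.563.
Rounding to the nearest integer: Alpha 7, Beta 11, Gamma 6, Delta 15, Epsilon 11 (total 50).
Gamma receives 6.

6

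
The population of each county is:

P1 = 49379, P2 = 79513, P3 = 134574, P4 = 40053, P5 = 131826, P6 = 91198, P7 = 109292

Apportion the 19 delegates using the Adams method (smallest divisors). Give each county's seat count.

Standard divisor 635835/19 ≈ 33465; standard quotas: P1 1.476, P2 2.376, P3 4.021, P4 1.197, P5 3.939, P6 2.725, P7 3.266.
Rounding up gives 2, 3, 5, 2, 4, 3, 4 = 23 seats, so the divisor must be adjusted.
With modified divisor 42000: modified quotas P1 1.176, P2 1.893, P3 3.204, P4 0.954, P5 3.139, P6 2.171, P7 2.602.
Rounding up: P1 2, P2 2, P3 4, P4 1, P5 4, P6 3, P7 3 (total 19).

P1=2; P2=2; P3=4; P4=1; P5=4; P6=3; P7=3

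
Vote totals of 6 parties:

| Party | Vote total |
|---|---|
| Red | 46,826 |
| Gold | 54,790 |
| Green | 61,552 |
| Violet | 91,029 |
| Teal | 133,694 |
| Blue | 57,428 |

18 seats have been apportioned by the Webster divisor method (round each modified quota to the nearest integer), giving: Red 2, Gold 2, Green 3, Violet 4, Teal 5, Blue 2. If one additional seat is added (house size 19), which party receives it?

Priority for the next seat is population ÷ (current seats + 0.5).
Priorities: Red 18730.400, Gold 21916.000, Green 17586.286, Violet 20228.667, Teal 24308.000, Blue 22971.200.
Highest priority: Teal.

Teal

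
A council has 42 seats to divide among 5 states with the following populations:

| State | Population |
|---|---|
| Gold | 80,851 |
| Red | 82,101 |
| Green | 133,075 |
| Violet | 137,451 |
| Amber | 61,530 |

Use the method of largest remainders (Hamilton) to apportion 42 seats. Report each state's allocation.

The standard divisor is 495008/42 ≈ 11785.905.
Standard quotas: Gold 6.8600, Red 6.9660, Green 11.2910, Violet 11.6623, Amber 5.2206.
Lower quotas: Gold 6, Red 6, Green 11, Violet 11, Amber 5 (sum 39, leaving 3 seats).
Remainders in descending order: Red 0.9660, Gold 0.8600, Violet 0.6623, Green 0.2910, Amber 0.2206.
The surplus seats go to Red, Gold, Violet.

Gold 7, Red 7, Green 11, Violet 12, Amber 5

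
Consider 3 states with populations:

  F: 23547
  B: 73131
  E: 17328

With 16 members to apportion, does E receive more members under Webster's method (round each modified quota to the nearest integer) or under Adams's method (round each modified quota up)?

Webster: F 3, B 11, E 2.
Adams: F 3, B 10, E 3.
E gets 2 under Webster and 3 under Adams.

Adams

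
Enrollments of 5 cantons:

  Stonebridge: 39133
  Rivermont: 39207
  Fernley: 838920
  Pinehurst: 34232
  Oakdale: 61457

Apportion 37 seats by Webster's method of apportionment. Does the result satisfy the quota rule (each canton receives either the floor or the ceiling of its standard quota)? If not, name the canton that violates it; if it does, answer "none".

Fernley

Standard quotas: Stonebridge 1.429, Rivermont 1.432, Fernley 30.643, Pinehurst 1.250, Oakdale 2.245.
Webster allocation: Stonebridge 1, Rivermont 1, Fernley 32, Pinehurst 1, Oakdale 2.
Fernley has quota 30.643 (lower 30, upper 31) but receives 32 — outside the quota interval.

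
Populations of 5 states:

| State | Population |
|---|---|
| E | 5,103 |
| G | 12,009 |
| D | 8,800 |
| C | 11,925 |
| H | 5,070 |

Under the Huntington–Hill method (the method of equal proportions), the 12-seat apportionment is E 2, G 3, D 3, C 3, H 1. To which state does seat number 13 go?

Priority for the next seat is population ÷ (√(s·(s+1))).
Priorities: E 2083.291, G 3466.700, D 2540.341, C 3442.451, H 3585.031.
Highest priority: H.

H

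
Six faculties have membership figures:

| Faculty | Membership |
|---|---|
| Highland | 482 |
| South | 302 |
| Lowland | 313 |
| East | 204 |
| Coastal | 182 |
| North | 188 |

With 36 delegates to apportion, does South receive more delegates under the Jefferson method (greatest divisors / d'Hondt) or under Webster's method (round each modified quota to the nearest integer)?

Jefferson: Highland 11, South 6, Lowland 7, East 4, Coastal 4, North 4.
Webster: Highland 10, South 7, Lowland 7, East 4, Coastal 4, North 4.
South gets 6 under Jefferson and 7 under Webster.

Webster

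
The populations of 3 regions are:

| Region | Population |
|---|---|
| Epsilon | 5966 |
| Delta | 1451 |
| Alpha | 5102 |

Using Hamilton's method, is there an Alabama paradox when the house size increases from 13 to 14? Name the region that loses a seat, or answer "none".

Delta

At 13 seats: Epsilon 6, Delta 2, Alpha 5.
At 14 seats: Epsilon 7, Delta 1, Alpha 6.
Delta drops from 2 to 1.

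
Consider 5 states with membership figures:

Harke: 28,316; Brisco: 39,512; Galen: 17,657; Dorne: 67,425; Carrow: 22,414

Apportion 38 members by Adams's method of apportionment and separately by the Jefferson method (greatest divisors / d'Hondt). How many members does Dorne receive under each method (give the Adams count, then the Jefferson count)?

Adams: Harke 6, Brisco 9, Galen 4, Dorne 14, Carrow 5.
Jefferson: Harke 6, Brisco 8, Galen 4, Dorne 15, Carrow 5.
Dorne gets 14 under Adams and 15 under Jefferson.

14 and 15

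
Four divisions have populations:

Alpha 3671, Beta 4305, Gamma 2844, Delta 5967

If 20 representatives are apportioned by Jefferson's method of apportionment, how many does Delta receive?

8

Standard divisor 16787/20 ≈ 839.35; standard quotas: Alpha 4.374, Beta 5.129, Gamma 3.388, Delta 7.109.
Rounding down gives 4, 5, 3, 7 = 19 seats, so the divisor must be adjusted.
With modified divisor 740: modified quotas Alpha 4.961, Beta 5.818, Gamma 3.843, Delta 8.064.
Rounding down: Alpha 4, Beta 5, Gamma 3, Delta 8 (total 20).
Delta receives 8.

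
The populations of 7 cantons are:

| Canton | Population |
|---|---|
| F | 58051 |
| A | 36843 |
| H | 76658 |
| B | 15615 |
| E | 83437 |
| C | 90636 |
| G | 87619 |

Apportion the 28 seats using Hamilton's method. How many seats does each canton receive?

Total 448859; standard divisor 448859/28 ≈ 16030.679.
Standard quotas: F 3.6212, A 2.2983, H 4.7820, B 0.9741, E 5.2048, C 5.6539, G 5.4657.
Lower quotas: F 3, A 2, H 4, B 0, E 5, C 5, G 5 (sum 24, leaving 4 seats).
Remainders in descending order: B 0.9741, H 0.7820, C 0.6539, F 0.6212, G 0.4657, A 0.2983, E 0.2048.
Largest remainders: B, H, C, F receive the extra seats.

F=4, A=2, H=5, B=1, E=5, C=6, G=5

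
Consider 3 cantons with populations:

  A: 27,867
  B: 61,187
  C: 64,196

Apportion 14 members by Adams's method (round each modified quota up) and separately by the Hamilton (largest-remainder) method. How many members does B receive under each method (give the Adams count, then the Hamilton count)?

Adams: A 3, B 5, C 6.
Hamilton: A 2, B 6, C 6.
B gets 5 under Adams and 6 under Hamilton.

5 and 6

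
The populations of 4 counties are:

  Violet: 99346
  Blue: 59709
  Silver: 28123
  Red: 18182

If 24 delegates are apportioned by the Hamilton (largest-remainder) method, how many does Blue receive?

The standard divisor is 205360/24 ≈ 8556.667.
Standard quotas: Violet 11.6104, Blue 6.9781, Silver 3.2867, Red 2.1249.
Lower quotas: Violet 11, Blue 6, Silver 3, Red 2 (sum 22, leaving 2 seats).
Remainders in descending order: Blue 0.9781, Violet 0.6104, Silver 0.2867, Red 0.1249.
Largest remainders: Blue, Violet receive the extra seats.
Blue receives 7.

7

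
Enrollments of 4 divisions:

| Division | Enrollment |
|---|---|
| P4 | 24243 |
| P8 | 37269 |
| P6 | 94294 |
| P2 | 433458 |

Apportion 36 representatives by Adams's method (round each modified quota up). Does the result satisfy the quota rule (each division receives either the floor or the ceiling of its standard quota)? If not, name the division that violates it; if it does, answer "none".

Standard quotas: P4 1.481, P8 2.277, P6 5.761, P2 26.481.
Adams allocation: P4 2, P8 3, P6 6, P2 25.
P2 has quota 26.481 (lower 26, upper 27) but receives 25 — outside the quota interval.

P2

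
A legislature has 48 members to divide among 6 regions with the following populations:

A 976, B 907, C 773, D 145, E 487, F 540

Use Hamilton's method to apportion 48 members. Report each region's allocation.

A: 12, B: 11, C: 10, D: 2, E: 6, F: 7

The standard divisor is 3828/48 ≈ 79.75.
Standard quotas: A 12.238, B 11.373, C 9.693, D 1.818, E 6.107, F 6.771.
Lower quotas: A 12, B 11, C 9, D 1, E 6, F 6 (sum 45, leaving 3 seats).
Remainders in descending order: D 0.818, F 0.771, C 0.693, B 0.373, A 0.238, E 0.107.
Largest remainders: D, F, C receive the extra seats.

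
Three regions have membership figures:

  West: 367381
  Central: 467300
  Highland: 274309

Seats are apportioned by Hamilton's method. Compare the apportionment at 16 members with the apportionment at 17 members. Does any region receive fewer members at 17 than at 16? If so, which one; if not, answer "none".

At 16 seats: West 5, Central 7, Highland 4.
At 17 seats: West 6, Central 7, Highland 4.
No region's allocation decreased.

none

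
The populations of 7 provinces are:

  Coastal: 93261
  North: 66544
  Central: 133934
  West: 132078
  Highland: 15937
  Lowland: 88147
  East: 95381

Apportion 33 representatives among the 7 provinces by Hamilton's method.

Standard divisor: 625282 ÷ 33 ≈ 18947.939.
Standard quotas: Coastal 4.9220, North 3.5119, Central 7.0685, West 6.9706, Highland 0.8411, Lowland 4.6521, East 5.0338.
Lower quotas: Coastal 4, North 3, Central 7, West 6, Highland 0, Lowland 4, East 5 (sum 29, leaving 4 seats).
Remainders in descending order: West 0.9706, Coastal 0.9220, Highland 0.8411, Lowland 0.6521, North 0.5119, Central 0.0685, East 0.0338.
Largest remainders: West, Coastal, Highland, Lowland receive the extra seats.

Coastal: 5; North: 3; Central: 7; West: 7; Highland: 1; Lowland: 5; East: 5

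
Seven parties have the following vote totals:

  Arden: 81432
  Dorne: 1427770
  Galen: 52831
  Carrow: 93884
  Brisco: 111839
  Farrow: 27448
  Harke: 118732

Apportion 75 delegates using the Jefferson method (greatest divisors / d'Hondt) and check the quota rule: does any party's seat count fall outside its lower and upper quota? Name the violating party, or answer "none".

Standard quotas: Arden 3.191, Dorne 55.949, Galen 2.070, Carrow 3.679, Brisco 4.383, Farrow 1.076, Harke 4.653.
Jefferson allocation: Arden 3, Dorne 58, Galen 2, Carrow 3, Brisco 4, Farrow 1, Harke 4.
Dorne has quota 55.949 (lower 55, upper 56) but receives 58 — outside the quota interval.

Dorne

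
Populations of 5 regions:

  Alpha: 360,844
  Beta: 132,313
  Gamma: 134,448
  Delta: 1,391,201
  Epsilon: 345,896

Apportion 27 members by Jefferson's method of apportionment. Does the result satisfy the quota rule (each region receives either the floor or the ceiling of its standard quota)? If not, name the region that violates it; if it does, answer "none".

Delta

Standard quotas: Alpha 4.120, Beta 1.511, Gamma 1.535, Delta 15.885, Epsilon 3.949.
Jefferson allocation: Alpha 4, Beta 1, Gamma 1, Delta 17, Epsilon 4.
Delta has quota 15.885 (lower 15, upper 16) but receives 17 — outside the quota interval.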